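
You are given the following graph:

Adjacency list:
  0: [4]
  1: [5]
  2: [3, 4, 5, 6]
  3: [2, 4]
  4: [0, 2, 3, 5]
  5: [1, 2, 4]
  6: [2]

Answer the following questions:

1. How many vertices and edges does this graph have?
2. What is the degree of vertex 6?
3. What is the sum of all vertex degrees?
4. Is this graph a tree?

Count: 7 vertices, 8 edges.
Vertex 6 has neighbors [2], degree = 1.
Handshaking lemma: 2 * 8 = 16.
A tree on 7 vertices has 6 edges. This graph has 8 edges (2 extra). Not a tree.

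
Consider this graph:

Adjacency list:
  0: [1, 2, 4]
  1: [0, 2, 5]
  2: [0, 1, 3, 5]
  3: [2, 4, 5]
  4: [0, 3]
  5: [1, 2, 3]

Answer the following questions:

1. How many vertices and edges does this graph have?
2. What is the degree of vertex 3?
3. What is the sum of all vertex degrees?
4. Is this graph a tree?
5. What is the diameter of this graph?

Count: 6 vertices, 9 edges.
Vertex 3 has neighbors [2, 4, 5], degree = 3.
Handshaking lemma: 2 * 9 = 18.
A tree on 6 vertices has 5 edges. This graph has 9 edges (4 extra). Not a tree.
Diameter (longest shortest path) = 2.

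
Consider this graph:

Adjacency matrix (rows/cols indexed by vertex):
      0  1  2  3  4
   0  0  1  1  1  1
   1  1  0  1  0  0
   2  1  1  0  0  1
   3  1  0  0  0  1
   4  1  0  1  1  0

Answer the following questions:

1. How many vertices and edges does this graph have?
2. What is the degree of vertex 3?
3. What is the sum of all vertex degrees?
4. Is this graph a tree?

Count: 5 vertices, 7 edges.
Vertex 3 has neighbors [0, 4], degree = 2.
Handshaking lemma: 2 * 7 = 14.
A tree on 5 vertices has 4 edges. This graph has 7 edges (3 extra). Not a tree.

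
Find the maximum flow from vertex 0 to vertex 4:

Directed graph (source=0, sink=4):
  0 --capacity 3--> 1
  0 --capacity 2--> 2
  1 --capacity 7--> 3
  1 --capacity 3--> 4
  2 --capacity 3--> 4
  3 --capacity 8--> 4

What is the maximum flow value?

Computing max flow:
  Flow on (0->1): 3/3
  Flow on (0->2): 2/2
  Flow on (1->4): 3/3
  Flow on (2->4): 2/3
Maximum flow = 5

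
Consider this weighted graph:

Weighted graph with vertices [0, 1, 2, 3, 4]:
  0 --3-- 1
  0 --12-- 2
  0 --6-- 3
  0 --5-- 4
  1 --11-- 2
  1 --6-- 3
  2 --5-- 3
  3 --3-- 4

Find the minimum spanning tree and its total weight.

Applying Kruskal's algorithm (sort edges by weight, add if no cycle):
  Add (0,1) w=3
  Add (3,4) w=3
  Add (0,4) w=5
  Add (2,3) w=5
  Skip (0,3) w=6 (creates cycle)
  Skip (1,3) w=6 (creates cycle)
  Skip (1,2) w=11 (creates cycle)
  Skip (0,2) w=12 (creates cycle)
MST weight = 16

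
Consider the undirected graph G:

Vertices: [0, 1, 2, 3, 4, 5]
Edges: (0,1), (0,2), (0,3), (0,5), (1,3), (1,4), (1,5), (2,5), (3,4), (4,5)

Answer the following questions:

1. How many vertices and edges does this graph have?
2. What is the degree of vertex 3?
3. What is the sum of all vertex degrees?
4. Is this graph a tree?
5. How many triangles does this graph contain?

Count: 6 vertices, 10 edges.
Vertex 3 has neighbors [0, 1, 4], degree = 3.
Handshaking lemma: 2 * 10 = 20.
A tree on 6 vertices has 5 edges. This graph has 10 edges (5 extra). Not a tree.
Number of triangles = 5.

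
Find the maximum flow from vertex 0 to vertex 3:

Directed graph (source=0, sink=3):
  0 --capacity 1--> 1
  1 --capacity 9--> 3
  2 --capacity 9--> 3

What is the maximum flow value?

Computing max flow:
  Flow on (0->1): 1/1
  Flow on (1->3): 1/9
Maximum flow = 1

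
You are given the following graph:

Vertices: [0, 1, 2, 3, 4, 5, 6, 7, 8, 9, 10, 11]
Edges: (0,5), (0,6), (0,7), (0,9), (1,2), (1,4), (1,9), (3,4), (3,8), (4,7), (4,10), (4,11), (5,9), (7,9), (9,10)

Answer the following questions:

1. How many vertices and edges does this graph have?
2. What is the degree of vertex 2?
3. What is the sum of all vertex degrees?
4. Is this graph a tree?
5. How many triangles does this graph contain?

Count: 12 vertices, 15 edges.
Vertex 2 has neighbors [1], degree = 1.
Handshaking lemma: 2 * 15 = 30.
A tree on 12 vertices has 11 edges. This graph has 15 edges (4 extra). Not a tree.
Number of triangles = 2.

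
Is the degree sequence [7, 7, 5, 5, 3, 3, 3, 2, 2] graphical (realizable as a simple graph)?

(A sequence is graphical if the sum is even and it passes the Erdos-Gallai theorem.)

Sum of degrees = 37. Sum is odd, so the sequence is NOT graphical.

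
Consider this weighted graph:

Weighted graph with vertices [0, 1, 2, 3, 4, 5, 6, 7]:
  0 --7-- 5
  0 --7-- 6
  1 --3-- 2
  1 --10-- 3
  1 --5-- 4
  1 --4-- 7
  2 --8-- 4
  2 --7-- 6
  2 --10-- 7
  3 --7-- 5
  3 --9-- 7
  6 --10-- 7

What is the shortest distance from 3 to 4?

Using Dijkstra's algorithm from vertex 3:
Shortest path: 3 -> 1 -> 4
Total weight: 10 + 5 = 15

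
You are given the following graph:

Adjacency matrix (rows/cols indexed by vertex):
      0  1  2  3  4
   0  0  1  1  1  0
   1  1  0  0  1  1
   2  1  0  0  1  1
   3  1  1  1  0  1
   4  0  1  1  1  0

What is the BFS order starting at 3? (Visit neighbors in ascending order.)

BFS from vertex 3 (neighbors processed in ascending order):
Visit order: 3, 0, 1, 2, 4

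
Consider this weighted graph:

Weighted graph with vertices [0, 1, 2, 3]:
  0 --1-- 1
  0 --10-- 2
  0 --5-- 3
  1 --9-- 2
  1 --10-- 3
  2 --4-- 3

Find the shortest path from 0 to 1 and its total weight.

Using Dijkstra's algorithm from vertex 0:
Shortest path: 0 -> 1
Total weight: 1 = 1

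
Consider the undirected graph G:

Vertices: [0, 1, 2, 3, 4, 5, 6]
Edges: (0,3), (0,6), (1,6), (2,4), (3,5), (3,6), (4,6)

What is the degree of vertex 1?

Vertex 1 has neighbors [6], so deg(1) = 1.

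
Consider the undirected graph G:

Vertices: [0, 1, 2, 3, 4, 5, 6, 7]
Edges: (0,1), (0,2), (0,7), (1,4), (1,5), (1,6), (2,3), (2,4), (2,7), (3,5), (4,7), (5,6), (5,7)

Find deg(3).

Vertex 3 has neighbors [2, 5], so deg(3) = 2.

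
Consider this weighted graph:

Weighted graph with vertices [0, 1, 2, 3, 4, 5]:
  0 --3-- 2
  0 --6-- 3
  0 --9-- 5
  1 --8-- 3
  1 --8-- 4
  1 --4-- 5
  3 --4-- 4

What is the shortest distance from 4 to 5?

Using Dijkstra's algorithm from vertex 4:
Shortest path: 4 -> 1 -> 5
Total weight: 8 + 4 = 12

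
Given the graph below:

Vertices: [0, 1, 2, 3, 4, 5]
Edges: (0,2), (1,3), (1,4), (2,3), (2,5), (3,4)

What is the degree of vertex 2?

Vertex 2 has neighbors [0, 3, 5], so deg(2) = 3.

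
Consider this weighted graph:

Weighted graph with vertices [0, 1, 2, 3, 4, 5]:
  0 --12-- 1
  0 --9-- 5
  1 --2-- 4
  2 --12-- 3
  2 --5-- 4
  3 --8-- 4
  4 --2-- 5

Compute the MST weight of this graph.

Applying Kruskal's algorithm (sort edges by weight, add if no cycle):
  Add (1,4) w=2
  Add (4,5) w=2
  Add (2,4) w=5
  Add (3,4) w=8
  Add (0,5) w=9
  Skip (0,1) w=12 (creates cycle)
  Skip (2,3) w=12 (creates cycle)
MST weight = 26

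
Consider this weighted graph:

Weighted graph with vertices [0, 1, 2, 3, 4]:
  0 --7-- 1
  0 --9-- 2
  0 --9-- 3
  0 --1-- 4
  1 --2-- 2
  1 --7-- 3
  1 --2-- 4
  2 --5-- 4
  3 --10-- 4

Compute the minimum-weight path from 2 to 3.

Using Dijkstra's algorithm from vertex 2:
Shortest path: 2 -> 1 -> 3
Total weight: 2 + 7 = 9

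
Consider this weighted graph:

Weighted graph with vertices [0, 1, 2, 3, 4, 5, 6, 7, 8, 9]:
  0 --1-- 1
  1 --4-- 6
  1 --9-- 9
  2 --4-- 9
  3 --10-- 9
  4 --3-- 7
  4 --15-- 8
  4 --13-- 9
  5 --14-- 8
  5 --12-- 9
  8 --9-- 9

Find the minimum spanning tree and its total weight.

Applying Kruskal's algorithm (sort edges by weight, add if no cycle):
  Add (0,1) w=1
  Add (4,7) w=3
  Add (1,6) w=4
  Add (2,9) w=4
  Add (1,9) w=9
  Add (8,9) w=9
  Add (3,9) w=10
  Add (5,9) w=12
  Add (4,9) w=13
  Skip (5,8) w=14 (creates cycle)
  Skip (4,8) w=15 (creates cycle)
MST weight = 65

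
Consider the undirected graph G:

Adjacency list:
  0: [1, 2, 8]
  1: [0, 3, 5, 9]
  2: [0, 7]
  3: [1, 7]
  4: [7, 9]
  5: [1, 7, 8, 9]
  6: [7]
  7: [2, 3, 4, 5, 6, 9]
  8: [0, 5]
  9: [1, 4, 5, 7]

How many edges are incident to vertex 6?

Vertex 6 has neighbors [7], so deg(6) = 1.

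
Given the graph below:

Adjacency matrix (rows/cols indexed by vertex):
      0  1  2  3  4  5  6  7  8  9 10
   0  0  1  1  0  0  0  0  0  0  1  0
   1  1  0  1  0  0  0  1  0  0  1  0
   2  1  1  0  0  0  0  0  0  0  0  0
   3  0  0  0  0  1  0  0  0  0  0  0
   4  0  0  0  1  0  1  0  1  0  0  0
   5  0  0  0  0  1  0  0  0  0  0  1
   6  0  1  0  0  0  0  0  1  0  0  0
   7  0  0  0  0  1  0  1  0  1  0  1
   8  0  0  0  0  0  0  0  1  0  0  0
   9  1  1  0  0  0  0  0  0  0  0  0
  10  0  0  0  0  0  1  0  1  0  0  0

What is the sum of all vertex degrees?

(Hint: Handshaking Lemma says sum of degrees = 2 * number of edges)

Count edges: 13 edges.
By Handshaking Lemma: sum of degrees = 2 * 13 = 26.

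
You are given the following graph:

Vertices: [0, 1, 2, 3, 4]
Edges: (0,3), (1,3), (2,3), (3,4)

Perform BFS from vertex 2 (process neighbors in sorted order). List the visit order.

BFS from vertex 2 (neighbors processed in ascending order):
Visit order: 2, 3, 0, 1, 4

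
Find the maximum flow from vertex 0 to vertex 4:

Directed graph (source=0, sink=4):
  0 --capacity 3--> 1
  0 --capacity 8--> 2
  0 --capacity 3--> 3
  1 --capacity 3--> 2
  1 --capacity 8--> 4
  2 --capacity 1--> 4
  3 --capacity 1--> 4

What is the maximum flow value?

Computing max flow:
  Flow on (0->1): 3/3
  Flow on (0->2): 1/8
  Flow on (0->3): 1/3
  Flow on (1->4): 3/8
  Flow on (2->4): 1/1
  Flow on (3->4): 1/1
Maximum flow = 5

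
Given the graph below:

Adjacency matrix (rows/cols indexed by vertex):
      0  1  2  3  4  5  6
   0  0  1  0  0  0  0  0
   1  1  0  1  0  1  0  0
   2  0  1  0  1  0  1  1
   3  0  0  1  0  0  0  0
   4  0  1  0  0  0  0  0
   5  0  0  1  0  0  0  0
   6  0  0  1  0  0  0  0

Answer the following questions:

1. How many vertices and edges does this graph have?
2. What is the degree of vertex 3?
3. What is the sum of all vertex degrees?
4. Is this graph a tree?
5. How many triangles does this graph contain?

Count: 7 vertices, 6 edges.
Vertex 3 has neighbors [2], degree = 1.
Handshaking lemma: 2 * 6 = 12.
A graph is a tree iff it is connected and has exactly n-1 edges. This graph is connected (all 7 vertices in one component) and has 7-1 = 6 edges. It is a tree.
Number of triangles = 0.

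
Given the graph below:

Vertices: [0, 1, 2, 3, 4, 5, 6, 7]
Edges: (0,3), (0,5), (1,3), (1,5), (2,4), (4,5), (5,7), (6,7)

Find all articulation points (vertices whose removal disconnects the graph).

An articulation point is a vertex whose removal disconnects the graph.
Articulation points: [4, 5, 7]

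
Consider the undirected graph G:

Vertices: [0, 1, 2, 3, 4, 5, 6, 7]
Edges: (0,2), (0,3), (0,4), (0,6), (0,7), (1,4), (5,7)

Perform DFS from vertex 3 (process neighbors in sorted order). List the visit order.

DFS from vertex 3 (neighbors processed in ascending order):
Visit order: 3, 0, 2, 4, 1, 6, 7, 5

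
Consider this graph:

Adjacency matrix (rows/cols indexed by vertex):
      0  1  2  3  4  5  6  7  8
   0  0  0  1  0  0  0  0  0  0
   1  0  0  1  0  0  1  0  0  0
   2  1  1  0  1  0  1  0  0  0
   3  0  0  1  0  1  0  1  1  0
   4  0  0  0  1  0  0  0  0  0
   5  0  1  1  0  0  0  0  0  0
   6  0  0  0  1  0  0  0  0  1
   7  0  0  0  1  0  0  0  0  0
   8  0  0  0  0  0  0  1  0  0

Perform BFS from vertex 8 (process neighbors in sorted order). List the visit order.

BFS from vertex 8 (neighbors processed in ascending order):
Visit order: 8, 6, 3, 2, 4, 7, 0, 1, 5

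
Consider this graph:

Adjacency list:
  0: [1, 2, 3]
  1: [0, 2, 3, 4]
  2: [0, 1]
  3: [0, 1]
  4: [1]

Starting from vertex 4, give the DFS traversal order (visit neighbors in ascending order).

DFS from vertex 4 (neighbors processed in ascending order):
Visit order: 4, 1, 0, 2, 3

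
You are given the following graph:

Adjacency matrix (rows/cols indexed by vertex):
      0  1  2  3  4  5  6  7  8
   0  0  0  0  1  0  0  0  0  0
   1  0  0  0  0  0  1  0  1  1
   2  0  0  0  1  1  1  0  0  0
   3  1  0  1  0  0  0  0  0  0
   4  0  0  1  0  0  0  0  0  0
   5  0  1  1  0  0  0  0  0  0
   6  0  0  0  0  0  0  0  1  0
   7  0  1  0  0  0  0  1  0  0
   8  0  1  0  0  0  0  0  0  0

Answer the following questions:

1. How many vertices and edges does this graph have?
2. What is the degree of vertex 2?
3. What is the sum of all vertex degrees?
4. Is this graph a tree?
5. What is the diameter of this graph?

Count: 9 vertices, 8 edges.
Vertex 2 has neighbors [3, 4, 5], degree = 3.
Handshaking lemma: 2 * 8 = 16.
A graph is a tree iff it is connected and has exactly n-1 edges. This graph is connected (all 9 vertices in one component) and has 9-1 = 8 edges. It is a tree.
Diameter (longest shortest path) = 6.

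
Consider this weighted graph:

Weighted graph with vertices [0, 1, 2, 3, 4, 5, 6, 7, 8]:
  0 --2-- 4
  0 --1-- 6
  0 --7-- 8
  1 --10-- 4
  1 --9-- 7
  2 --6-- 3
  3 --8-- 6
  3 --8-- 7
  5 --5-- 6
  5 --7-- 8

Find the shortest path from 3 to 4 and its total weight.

Using Dijkstra's algorithm from vertex 3:
Shortest path: 3 -> 6 -> 0 -> 4
Total weight: 8 + 1 + 2 = 11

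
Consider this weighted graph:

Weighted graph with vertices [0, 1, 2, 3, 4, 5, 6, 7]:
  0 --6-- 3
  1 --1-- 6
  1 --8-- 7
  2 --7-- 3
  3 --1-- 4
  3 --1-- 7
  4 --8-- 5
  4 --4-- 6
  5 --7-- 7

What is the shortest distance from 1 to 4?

Using Dijkstra's algorithm from vertex 1:
Shortest path: 1 -> 6 -> 4
Total weight: 1 + 4 = 5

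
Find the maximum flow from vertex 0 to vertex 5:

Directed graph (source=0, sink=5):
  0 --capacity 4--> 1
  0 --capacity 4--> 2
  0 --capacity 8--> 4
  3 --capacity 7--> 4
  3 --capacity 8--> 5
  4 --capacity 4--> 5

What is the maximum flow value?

Computing max flow:
  Flow on (0->4): 4/8
  Flow on (4->5): 4/4
Maximum flow = 4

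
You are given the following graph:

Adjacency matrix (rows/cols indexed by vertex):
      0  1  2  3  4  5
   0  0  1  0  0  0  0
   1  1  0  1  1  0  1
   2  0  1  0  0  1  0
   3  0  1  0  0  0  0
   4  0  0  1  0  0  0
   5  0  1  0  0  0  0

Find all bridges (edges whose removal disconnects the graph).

A bridge is an edge whose removal increases the number of connected components.
Bridges found: (0,1), (1,2), (1,3), (1,5), (2,4)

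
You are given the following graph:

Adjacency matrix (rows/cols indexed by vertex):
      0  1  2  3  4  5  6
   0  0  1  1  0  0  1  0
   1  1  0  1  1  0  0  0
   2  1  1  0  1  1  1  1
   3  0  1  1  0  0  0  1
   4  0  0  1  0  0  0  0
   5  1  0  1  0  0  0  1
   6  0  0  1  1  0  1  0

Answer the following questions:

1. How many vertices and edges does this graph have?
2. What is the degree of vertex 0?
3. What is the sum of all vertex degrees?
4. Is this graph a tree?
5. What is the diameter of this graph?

Count: 7 vertices, 11 edges.
Vertex 0 has neighbors [1, 2, 5], degree = 3.
Handshaking lemma: 2 * 11 = 22.
A tree on 7 vertices has 6 edges. This graph has 11 edges (5 extra). Not a tree.
Diameter (longest shortest path) = 2.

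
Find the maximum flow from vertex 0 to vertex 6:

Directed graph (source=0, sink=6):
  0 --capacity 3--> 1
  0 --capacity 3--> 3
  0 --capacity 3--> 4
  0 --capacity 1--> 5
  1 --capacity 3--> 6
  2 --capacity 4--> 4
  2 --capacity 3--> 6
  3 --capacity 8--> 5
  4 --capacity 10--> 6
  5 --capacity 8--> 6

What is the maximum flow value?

Computing max flow:
  Flow on (0->1): 3/3
  Flow on (0->3): 3/3
  Flow on (0->4): 3/3
  Flow on (0->5): 1/1
  Flow on (1->6): 3/3
  Flow on (3->5): 3/8
  Flow on (4->6): 3/10
  Flow on (5->6): 4/8
Maximum flow = 10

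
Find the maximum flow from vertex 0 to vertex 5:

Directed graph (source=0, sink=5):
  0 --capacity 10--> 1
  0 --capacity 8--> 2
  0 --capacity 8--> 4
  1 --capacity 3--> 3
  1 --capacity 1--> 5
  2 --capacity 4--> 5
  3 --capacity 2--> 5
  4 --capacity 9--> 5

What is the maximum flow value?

Computing max flow:
  Flow on (0->1): 3/10
  Flow on (0->2): 4/8
  Flow on (0->4): 8/8
  Flow on (1->3): 2/3
  Flow on (1->5): 1/1
  Flow on (2->5): 4/4
  Flow on (3->5): 2/2
  Flow on (4->5): 8/9
Maximum flow = 15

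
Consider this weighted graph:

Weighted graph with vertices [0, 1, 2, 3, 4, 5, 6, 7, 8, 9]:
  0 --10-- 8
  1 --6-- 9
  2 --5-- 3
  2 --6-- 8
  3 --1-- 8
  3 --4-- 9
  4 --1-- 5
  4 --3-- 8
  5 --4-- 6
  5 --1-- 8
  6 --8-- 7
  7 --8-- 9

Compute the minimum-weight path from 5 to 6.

Using Dijkstra's algorithm from vertex 5:
Shortest path: 5 -> 6
Total weight: 4 = 4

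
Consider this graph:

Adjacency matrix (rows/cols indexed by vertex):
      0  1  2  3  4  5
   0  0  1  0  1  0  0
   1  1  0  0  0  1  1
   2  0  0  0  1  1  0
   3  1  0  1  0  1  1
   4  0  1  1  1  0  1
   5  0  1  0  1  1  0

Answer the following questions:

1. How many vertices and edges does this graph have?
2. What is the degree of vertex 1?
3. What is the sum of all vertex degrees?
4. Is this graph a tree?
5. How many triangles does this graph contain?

Count: 6 vertices, 9 edges.
Vertex 1 has neighbors [0, 4, 5], degree = 3.
Handshaking lemma: 2 * 9 = 18.
A tree on 6 vertices has 5 edges. This graph has 9 edges (4 extra). Not a tree.
Number of triangles = 3.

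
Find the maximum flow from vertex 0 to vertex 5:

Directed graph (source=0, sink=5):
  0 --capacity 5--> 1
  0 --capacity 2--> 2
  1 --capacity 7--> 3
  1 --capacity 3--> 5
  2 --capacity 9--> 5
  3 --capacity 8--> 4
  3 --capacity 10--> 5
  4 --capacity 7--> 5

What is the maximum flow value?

Computing max flow:
  Flow on (0->1): 5/5
  Flow on (0->2): 2/2
  Flow on (1->3): 2/7
  Flow on (1->5): 3/3
  Flow on (2->5): 2/9
  Flow on (3->5): 2/10
Maximum flow = 7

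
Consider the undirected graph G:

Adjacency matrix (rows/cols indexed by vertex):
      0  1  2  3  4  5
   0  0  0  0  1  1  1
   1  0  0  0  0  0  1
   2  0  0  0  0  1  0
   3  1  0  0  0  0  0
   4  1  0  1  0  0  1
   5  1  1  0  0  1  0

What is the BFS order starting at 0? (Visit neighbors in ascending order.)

BFS from vertex 0 (neighbors processed in ascending order):
Visit order: 0, 3, 4, 5, 2, 1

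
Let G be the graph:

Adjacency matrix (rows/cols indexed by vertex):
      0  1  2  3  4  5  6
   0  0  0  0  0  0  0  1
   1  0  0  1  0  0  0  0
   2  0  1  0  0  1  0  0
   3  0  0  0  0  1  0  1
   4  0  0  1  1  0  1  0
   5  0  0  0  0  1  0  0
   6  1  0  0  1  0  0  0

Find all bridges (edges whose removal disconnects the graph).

A bridge is an edge whose removal increases the number of connected components.
Bridges found: (0,6), (1,2), (2,4), (3,4), (3,6), (4,5)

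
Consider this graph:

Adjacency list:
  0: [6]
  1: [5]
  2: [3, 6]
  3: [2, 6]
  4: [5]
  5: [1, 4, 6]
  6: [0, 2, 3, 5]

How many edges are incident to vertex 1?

Vertex 1 has neighbors [5], so deg(1) = 1.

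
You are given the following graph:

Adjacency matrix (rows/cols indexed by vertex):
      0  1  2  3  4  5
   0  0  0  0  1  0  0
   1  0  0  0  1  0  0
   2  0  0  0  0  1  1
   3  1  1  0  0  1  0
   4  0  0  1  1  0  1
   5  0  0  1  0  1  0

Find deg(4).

Vertex 4 has neighbors [2, 3, 5], so deg(4) = 3.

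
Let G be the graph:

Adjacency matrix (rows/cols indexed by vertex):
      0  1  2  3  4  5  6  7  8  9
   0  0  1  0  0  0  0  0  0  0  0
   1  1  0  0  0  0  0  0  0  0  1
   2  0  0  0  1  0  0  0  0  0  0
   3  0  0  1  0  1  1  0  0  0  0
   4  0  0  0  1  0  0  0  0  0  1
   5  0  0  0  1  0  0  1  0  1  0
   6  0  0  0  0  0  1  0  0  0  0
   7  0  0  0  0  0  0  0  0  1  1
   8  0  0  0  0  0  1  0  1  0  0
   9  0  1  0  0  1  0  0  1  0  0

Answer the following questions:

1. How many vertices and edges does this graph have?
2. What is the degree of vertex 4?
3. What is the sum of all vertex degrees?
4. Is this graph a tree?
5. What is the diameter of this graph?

Count: 10 vertices, 10 edges.
Vertex 4 has neighbors [3, 9], degree = 2.
Handshaking lemma: 2 * 10 = 20.
A tree on 10 vertices has 9 edges. This graph has 10 edges (1 extra). Not a tree.
Diameter (longest shortest path) = 6.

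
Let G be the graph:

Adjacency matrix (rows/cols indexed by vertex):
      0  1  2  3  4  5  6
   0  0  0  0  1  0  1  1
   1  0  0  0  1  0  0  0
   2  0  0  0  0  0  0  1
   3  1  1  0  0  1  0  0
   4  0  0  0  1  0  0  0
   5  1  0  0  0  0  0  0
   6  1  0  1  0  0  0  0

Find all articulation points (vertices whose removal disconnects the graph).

An articulation point is a vertex whose removal disconnects the graph.
Articulation points: [0, 3, 6]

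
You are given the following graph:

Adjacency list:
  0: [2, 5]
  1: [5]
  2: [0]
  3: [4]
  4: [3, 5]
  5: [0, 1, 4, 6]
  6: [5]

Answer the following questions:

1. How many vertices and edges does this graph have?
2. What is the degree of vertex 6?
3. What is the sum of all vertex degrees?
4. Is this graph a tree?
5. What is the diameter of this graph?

Count: 7 vertices, 6 edges.
Vertex 6 has neighbors [5], degree = 1.
Handshaking lemma: 2 * 6 = 12.
A graph is a tree iff it is connected and has exactly n-1 edges. This graph is connected (all 7 vertices in one component) and has 7-1 = 6 edges. It is a tree.
Diameter (longest shortest path) = 4.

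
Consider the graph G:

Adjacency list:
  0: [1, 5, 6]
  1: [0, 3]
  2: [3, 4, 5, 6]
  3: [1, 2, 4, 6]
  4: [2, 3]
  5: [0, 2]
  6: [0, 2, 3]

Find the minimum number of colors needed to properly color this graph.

The graph has a maximum clique of size 3 (lower bound on chromatic number).
A valid 3-coloring: {0: 0, 1: 2, 2: 0, 3: 1, 4: 2, 5: 1, 6: 2}.
Chromatic number = 3.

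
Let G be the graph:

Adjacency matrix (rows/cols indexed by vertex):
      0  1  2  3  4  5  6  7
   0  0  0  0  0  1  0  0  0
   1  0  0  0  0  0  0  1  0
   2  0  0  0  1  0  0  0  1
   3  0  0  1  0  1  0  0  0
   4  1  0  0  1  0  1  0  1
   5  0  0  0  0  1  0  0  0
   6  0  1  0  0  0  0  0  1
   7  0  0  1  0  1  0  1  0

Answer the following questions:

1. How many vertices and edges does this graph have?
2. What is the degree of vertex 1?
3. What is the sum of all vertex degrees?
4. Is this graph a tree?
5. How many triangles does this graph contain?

Count: 8 vertices, 8 edges.
Vertex 1 has neighbors [6], degree = 1.
Handshaking lemma: 2 * 8 = 16.
A tree on 8 vertices has 7 edges. This graph has 8 edges (1 extra). Not a tree.
Number of triangles = 0.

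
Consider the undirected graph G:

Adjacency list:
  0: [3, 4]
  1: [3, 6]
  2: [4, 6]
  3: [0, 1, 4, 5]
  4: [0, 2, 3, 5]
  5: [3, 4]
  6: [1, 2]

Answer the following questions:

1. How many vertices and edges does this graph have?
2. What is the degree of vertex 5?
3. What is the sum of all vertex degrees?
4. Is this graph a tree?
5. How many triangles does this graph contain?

Count: 7 vertices, 9 edges.
Vertex 5 has neighbors [3, 4], degree = 2.
Handshaking lemma: 2 * 9 = 18.
A tree on 7 vertices has 6 edges. This graph has 9 edges (3 extra). Not a tree.
Number of triangles = 2.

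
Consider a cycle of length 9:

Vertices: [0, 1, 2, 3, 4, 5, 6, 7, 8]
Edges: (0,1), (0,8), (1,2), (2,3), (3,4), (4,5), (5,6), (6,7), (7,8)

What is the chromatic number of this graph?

This is an odd cycle (C_9). Odd cycles are not bipartite (any 2-coloring forces two adjacent vertices to match), and 3 colors suffice.
Chromatic number = 3.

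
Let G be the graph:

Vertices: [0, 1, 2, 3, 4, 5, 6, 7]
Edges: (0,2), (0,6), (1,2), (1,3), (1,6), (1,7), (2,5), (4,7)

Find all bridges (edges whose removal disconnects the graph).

A bridge is an edge whose removal increases the number of connected components.
Bridges found: (1,3), (1,7), (2,5), (4,7)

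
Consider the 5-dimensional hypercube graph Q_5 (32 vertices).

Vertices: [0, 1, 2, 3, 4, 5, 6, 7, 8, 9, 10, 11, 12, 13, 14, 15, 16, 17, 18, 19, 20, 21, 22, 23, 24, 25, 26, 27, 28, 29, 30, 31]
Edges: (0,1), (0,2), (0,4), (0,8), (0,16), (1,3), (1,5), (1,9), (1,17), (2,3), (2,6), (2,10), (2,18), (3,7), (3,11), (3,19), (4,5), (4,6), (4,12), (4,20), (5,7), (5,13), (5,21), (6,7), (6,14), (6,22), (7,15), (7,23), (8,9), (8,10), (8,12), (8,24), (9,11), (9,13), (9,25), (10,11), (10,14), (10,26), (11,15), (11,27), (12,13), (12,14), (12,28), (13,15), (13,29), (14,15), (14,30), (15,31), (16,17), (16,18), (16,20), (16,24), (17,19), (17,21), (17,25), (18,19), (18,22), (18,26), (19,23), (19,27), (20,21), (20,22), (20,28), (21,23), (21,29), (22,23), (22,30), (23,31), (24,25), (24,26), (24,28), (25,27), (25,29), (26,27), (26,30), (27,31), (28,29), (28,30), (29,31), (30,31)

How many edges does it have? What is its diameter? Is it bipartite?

The 5-dimensional hypercube Q_5 has 32 vertices and each vertex has degree 5.
Total edges = 32 * 5 / 2 = 80.
Diameter = 5 (max Hamming distance between binary labels).
Hypercubes are bipartite (partition by parity of binary representation).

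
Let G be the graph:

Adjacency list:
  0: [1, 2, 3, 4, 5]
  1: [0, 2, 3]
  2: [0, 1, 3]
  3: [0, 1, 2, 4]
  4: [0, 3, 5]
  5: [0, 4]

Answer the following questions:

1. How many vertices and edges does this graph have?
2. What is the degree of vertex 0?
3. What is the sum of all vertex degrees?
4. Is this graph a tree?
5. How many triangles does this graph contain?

Count: 6 vertices, 10 edges.
Vertex 0 has neighbors [1, 2, 3, 4, 5], degree = 5.
Handshaking lemma: 2 * 10 = 20.
A tree on 6 vertices has 5 edges. This graph has 10 edges (5 extra). Not a tree.
Number of triangles = 6.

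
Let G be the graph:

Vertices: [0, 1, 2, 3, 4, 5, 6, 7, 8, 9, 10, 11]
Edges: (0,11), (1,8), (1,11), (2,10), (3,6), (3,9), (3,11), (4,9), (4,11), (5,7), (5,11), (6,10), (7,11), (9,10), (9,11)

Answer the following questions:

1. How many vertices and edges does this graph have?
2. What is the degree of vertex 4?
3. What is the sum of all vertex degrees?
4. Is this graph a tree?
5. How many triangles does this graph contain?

Count: 12 vertices, 15 edges.
Vertex 4 has neighbors [9, 11], degree = 2.
Handshaking lemma: 2 * 15 = 30.
A tree on 12 vertices has 11 edges. This graph has 15 edges (4 extra). Not a tree.
Number of triangles = 3.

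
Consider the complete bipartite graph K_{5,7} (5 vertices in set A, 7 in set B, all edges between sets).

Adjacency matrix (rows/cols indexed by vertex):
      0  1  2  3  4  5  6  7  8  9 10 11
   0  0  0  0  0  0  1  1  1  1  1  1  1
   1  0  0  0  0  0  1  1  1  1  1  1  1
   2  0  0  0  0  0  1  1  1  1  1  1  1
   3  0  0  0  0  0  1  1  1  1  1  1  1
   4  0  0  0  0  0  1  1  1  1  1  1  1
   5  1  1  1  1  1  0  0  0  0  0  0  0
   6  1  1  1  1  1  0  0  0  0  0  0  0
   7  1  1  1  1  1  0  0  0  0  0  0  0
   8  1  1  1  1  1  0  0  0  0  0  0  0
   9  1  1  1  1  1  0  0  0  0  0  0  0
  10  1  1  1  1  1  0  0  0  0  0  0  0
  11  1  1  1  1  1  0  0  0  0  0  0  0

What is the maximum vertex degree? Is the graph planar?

Set-A vertices have degree 7; set-B vertices have degree 5. Maximum degree = max(5,7) = 7.
K_{5,7} contains K_{3,3} as a subgraph (since both sides have >= 3 vertices); by Kuratowski's theorem it is not planar.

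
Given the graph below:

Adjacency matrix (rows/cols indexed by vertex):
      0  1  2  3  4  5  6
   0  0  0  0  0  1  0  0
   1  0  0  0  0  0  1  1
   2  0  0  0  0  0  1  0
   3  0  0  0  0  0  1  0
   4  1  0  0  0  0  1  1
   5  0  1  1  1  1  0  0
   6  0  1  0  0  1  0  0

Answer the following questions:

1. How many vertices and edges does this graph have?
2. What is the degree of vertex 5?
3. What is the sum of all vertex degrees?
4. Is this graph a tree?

Count: 7 vertices, 7 edges.
Vertex 5 has neighbors [1, 2, 3, 4], degree = 4.
Handshaking lemma: 2 * 7 = 14.
A tree on 7 vertices has 6 edges. This graph has 7 edges (1 extra). Not a tree.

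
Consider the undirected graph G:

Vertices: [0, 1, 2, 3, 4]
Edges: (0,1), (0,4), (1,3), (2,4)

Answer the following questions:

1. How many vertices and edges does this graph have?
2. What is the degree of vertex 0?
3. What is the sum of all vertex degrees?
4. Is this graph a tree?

Count: 5 vertices, 4 edges.
Vertex 0 has neighbors [1, 4], degree = 2.
Handshaking lemma: 2 * 4 = 8.
A graph is a tree iff it is connected and has exactly n-1 edges. This graph is connected (all 5 vertices in one component) and has 5-1 = 4 edges. It is a tree.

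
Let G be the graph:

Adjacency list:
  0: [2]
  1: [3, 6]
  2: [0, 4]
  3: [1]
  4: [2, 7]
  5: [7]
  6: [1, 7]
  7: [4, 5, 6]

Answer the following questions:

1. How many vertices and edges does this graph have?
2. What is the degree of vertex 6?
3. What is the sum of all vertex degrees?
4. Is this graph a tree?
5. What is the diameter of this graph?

Count: 8 vertices, 7 edges.
Vertex 6 has neighbors [1, 7], degree = 2.
Handshaking lemma: 2 * 7 = 14.
A graph is a tree iff it is connected and has exactly n-1 edges. This graph is connected (all 8 vertices in one component) and has 8-1 = 7 edges. It is a tree.
Diameter (longest shortest path) = 6.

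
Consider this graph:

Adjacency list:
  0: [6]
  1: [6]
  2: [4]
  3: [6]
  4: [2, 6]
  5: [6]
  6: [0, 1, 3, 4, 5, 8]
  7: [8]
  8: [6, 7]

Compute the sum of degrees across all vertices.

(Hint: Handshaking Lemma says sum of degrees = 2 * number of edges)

Count edges: 8 edges.
By Handshaking Lemma: sum of degrees = 2 * 8 = 16.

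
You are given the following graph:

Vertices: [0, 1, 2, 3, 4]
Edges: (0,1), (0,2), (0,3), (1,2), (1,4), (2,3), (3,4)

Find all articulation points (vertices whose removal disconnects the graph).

No articulation points. The graph is biconnected.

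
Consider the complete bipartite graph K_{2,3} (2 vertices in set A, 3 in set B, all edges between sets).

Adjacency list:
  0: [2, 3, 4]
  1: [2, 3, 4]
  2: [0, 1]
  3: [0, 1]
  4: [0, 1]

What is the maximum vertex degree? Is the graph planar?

Set-A vertices have degree 3; set-B vertices have degree 2. Maximum degree = max(2,3) = 3.
min(2,3) <= 2, so K_{2,3} avoids a K_{3,3} subdivision and is planar.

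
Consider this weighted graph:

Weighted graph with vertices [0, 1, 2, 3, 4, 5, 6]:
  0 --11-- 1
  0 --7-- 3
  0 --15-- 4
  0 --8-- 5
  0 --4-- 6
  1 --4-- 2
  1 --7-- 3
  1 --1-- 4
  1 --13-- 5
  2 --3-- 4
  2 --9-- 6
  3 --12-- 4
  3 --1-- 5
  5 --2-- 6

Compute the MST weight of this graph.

Applying Kruskal's algorithm (sort edges by weight, add if no cycle):
  Add (1,4) w=1
  Add (3,5) w=1
  Add (5,6) w=2
  Add (2,4) w=3
  Add (0,6) w=4
  Skip (1,2) w=4 (creates cycle)
  Skip (0,3) w=7 (creates cycle)
  Add (1,3) w=7
  Skip (0,5) w=8 (creates cycle)
  Skip (2,6) w=9 (creates cycle)
  Skip (0,1) w=11 (creates cycle)
  Skip (3,4) w=12 (creates cycle)
  Skip (1,5) w=13 (creates cycle)
  Skip (0,4) w=15 (creates cycle)
MST weight = 18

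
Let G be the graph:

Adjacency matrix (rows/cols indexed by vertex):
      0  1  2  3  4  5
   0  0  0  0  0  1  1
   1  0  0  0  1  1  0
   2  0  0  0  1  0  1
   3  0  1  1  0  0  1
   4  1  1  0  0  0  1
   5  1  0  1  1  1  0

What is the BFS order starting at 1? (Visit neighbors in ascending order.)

BFS from vertex 1 (neighbors processed in ascending order):
Visit order: 1, 3, 4, 2, 5, 0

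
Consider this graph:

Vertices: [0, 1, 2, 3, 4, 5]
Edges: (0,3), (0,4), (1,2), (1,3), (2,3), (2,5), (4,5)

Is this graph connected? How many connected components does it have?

Checking connectivity: the graph has 1 connected component(s).
All vertices are reachable from each other. The graph IS connected.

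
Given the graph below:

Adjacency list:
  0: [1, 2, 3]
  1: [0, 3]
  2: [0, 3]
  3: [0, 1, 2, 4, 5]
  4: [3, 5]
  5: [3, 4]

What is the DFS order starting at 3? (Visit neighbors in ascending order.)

DFS from vertex 3 (neighbors processed in ascending order):
Visit order: 3, 0, 1, 2, 4, 5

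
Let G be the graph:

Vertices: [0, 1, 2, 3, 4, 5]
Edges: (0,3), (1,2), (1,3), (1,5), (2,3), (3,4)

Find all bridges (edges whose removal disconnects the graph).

A bridge is an edge whose removal increases the number of connected components.
Bridges found: (0,3), (1,5), (3,4)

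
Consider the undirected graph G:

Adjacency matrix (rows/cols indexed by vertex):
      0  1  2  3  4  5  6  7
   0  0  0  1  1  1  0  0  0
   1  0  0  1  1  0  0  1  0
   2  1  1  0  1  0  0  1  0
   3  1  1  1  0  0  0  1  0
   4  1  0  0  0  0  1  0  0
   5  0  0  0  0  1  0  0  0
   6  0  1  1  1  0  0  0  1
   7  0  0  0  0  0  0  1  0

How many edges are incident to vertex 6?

Vertex 6 has neighbors [1, 2, 3, 7], so deg(6) = 4.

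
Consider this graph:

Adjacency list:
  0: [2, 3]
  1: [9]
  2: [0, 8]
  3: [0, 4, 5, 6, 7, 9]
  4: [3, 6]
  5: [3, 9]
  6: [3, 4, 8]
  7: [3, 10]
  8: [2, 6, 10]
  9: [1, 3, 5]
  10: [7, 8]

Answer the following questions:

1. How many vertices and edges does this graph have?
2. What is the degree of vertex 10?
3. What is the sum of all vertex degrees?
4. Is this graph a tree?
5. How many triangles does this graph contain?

Count: 11 vertices, 14 edges.
Vertex 10 has neighbors [7, 8], degree = 2.
Handshaking lemma: 2 * 14 = 28.
A tree on 11 vertices has 10 edges. This graph has 14 edges (4 extra). Not a tree.
Number of triangles = 2.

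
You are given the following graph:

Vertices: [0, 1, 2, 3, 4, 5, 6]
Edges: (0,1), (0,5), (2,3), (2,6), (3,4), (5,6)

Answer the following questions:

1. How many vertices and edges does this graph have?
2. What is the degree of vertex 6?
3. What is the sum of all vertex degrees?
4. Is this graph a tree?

Count: 7 vertices, 6 edges.
Vertex 6 has neighbors [2, 5], degree = 2.
Handshaking lemma: 2 * 6 = 12.
A graph is a tree iff it is connected and has exactly n-1 edges. This graph is connected (all 7 vertices in one component) and has 7-1 = 6 edges. It is a tree.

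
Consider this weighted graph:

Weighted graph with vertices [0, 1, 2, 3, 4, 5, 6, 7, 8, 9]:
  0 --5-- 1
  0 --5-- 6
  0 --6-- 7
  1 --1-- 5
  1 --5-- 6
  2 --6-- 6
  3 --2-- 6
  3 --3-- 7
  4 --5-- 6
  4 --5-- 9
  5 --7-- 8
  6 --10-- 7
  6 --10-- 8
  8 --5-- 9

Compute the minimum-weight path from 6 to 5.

Using Dijkstra's algorithm from vertex 6:
Shortest path: 6 -> 1 -> 5
Total weight: 5 + 1 = 6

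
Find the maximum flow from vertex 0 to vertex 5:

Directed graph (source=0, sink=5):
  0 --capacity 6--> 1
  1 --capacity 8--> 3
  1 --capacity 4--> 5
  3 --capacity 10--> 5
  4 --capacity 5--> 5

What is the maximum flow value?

Computing max flow:
  Flow on (0->1): 6/6
  Flow on (1->3): 2/8
  Flow on (1->5): 4/4
  Flow on (3->5): 2/10
Maximum flow = 6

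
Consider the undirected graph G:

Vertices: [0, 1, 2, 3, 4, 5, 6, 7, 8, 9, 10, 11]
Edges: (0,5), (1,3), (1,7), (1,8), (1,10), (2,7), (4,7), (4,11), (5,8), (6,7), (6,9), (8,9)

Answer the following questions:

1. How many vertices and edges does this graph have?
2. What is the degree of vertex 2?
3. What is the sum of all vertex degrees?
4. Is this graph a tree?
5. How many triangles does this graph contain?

Count: 12 vertices, 12 edges.
Vertex 2 has neighbors [7], degree = 1.
Handshaking lemma: 2 * 12 = 24.
A tree on 12 vertices has 11 edges. This graph has 12 edges (1 extra). Not a tree.
Number of triangles = 0.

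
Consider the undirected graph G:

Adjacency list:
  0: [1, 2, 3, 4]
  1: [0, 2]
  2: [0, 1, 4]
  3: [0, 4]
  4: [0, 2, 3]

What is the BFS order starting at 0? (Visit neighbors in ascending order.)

BFS from vertex 0 (neighbors processed in ascending order):
Visit order: 0, 1, 2, 3, 4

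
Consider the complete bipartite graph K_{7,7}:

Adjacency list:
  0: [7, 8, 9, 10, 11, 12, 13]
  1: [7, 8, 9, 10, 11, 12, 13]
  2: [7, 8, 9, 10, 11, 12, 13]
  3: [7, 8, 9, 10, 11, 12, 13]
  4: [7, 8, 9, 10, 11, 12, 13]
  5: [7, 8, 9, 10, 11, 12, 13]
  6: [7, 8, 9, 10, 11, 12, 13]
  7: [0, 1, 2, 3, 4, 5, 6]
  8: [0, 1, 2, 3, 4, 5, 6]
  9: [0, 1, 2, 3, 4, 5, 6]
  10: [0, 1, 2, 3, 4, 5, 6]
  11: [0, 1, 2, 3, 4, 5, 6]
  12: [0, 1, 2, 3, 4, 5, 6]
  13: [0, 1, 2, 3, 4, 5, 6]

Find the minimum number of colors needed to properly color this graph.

K_{7,7} is bipartite: vertices split into two independent sets of size 7 and 7.
Color one set 0, the other 1. No adjacent vertices share a color.
Chromatic number = 2.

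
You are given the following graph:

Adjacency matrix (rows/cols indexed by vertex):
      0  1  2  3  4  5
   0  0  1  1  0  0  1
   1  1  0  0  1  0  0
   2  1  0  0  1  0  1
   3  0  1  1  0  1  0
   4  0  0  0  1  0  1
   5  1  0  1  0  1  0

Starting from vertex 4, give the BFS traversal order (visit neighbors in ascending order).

BFS from vertex 4 (neighbors processed in ascending order):
Visit order: 4, 3, 5, 1, 2, 0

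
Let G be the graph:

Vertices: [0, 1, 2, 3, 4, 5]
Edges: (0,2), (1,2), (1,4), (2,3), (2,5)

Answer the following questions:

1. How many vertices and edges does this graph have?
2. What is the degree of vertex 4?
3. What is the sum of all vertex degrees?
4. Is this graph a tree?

Count: 6 vertices, 5 edges.
Vertex 4 has neighbors [1], degree = 1.
Handshaking lemma: 2 * 5 = 10.
A graph is a tree iff it is connected and has exactly n-1 edges. This graph is connected (all 6 vertices in one component) and has 6-1 = 5 edges. It is a tree.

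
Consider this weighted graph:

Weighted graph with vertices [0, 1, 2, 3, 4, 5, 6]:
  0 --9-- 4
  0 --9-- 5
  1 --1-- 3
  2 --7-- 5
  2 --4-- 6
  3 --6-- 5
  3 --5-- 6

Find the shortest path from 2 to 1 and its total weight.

Using Dijkstra's algorithm from vertex 2:
Shortest path: 2 -> 6 -> 3 -> 1
Total weight: 4 + 5 + 1 = 10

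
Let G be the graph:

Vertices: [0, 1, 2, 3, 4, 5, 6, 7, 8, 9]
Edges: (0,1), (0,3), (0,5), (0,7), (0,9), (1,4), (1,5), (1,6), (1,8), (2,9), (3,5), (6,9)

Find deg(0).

Vertex 0 has neighbors [1, 3, 5, 7, 9], so deg(0) = 5.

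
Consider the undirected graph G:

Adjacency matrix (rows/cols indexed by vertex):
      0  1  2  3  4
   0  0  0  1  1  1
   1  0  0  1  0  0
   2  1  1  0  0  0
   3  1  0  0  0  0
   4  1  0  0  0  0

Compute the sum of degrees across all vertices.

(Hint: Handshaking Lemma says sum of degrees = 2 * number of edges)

Count edges: 4 edges.
By Handshaking Lemma: sum of degrees = 2 * 4 = 8.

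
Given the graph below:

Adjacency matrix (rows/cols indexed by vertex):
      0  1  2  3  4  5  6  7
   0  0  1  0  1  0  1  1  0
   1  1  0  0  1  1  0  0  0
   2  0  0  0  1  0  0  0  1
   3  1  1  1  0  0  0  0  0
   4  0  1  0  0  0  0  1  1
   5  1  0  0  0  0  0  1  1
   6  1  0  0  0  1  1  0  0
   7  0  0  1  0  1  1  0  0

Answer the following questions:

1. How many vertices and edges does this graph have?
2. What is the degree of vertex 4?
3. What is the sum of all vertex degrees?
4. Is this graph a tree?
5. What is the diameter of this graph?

Count: 8 vertices, 12 edges.
Vertex 4 has neighbors [1, 6, 7], degree = 3.
Handshaking lemma: 2 * 12 = 24.
A tree on 8 vertices has 7 edges. This graph has 12 edges (5 extra). Not a tree.
Diameter (longest shortest path) = 3.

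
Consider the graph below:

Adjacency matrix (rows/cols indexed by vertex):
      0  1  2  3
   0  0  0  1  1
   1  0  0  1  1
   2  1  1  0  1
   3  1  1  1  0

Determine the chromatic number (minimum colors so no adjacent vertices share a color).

The graph has a maximum clique of size 3 (lower bound on chromatic number).
A valid 3-coloring: {0: 2, 1: 2, 2: 0, 3: 1}.
Chromatic number = 3.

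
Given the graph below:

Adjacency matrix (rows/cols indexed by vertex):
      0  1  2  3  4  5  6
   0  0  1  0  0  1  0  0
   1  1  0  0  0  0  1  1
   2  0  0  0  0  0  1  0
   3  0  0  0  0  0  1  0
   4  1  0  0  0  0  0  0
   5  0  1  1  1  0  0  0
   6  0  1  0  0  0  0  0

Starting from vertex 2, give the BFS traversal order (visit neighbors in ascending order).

BFS from vertex 2 (neighbors processed in ascending order):
Visit order: 2, 5, 1, 3, 0, 6, 4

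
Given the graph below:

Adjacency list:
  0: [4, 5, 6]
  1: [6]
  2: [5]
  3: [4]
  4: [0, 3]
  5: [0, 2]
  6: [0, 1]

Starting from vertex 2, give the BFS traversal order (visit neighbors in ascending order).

BFS from vertex 2 (neighbors processed in ascending order):
Visit order: 2, 5, 0, 4, 6, 3, 1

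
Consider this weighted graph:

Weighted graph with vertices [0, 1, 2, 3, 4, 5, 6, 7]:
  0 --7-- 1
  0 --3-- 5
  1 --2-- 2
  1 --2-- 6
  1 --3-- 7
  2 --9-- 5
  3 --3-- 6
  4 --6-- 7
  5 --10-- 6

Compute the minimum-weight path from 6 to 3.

Using Dijkstra's algorithm from vertex 6:
Shortest path: 6 -> 3
Total weight: 3 = 3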